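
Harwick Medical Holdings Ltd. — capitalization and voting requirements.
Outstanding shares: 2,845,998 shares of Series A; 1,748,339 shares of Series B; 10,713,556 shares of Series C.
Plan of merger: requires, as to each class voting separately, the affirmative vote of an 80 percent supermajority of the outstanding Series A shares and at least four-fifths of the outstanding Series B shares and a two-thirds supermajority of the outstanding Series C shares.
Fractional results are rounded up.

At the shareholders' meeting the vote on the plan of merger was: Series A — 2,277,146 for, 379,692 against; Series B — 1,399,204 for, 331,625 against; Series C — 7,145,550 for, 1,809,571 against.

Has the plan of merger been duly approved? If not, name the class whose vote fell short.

Approved — every class gave the required vote.

Series A: 4/5 of 2845998 = 2276798.40, rounded up to 2276799; 2,276,799 required, 2,277,146 in favor — approved.
Series B: 4/5 of 1748339 = 1398671.20, rounded up to 1398672; 1,398,672 required, 1,399,204 in favor — approved.
Series C: 2/3 of 10713556 = 7142370.67, rounded up to 7142371; 7,142,371 required, 7,145,550 in favor — approved.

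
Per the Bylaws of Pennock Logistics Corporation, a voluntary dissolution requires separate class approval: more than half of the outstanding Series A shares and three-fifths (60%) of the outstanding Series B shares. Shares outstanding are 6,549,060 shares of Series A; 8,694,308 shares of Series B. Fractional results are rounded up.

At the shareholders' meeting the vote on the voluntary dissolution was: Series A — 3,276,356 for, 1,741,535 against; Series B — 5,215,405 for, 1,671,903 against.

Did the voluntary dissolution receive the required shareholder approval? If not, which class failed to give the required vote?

Series A: a majority of 6549060 is 3274531; 3,274,531 required, 3,276,356 in favor — approved.
Series B: 3/5 of 8694308 = 5216584.80, rounded up to 5216585; 5,216,585 required, 5,215,405 in favor — not approved.

Not approved — the Series B shares did not give the required vote.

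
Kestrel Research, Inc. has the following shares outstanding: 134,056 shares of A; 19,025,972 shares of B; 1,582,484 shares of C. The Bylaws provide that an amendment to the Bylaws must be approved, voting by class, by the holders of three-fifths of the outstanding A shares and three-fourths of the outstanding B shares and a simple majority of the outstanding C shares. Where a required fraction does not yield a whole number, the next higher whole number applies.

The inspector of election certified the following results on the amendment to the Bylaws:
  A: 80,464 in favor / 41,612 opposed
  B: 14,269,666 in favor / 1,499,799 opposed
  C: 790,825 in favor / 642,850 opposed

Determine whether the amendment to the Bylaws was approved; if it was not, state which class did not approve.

A: 3/5 of 134056 = 80433.60, rounded up to 80434; 80,434 required, 80,464 in favor — approved.
B: 3/4 of 19025972 = 14269479; 14,269,479 required, 14,269,666 in favor — approved.
C: a majority of 1582484 is 791243; 791,243 required, 790,825 in favor — not approved.

Not approved — the C shares did not give the required vote.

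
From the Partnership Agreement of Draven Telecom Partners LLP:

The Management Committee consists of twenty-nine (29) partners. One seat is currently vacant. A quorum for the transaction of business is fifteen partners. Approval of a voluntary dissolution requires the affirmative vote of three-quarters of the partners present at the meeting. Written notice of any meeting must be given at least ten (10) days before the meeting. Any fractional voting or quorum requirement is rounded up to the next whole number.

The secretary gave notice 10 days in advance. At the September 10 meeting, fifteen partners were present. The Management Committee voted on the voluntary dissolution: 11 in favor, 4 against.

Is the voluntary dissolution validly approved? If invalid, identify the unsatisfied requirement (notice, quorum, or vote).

Notice: 10 days given; 10 required (10 ≥ 10). Satisfied.
Quorum: 15 present; quorum is 15. Satisfied.
Vote: the voluntary dissolution requires three-fourths of the partners present (15). 3/4 of 15 = 11.25, rounded up to 12, so 12 affirmative votes are needed; 11 voted in favor. Not satisfied.

Invalid — vote requirement not satisfied.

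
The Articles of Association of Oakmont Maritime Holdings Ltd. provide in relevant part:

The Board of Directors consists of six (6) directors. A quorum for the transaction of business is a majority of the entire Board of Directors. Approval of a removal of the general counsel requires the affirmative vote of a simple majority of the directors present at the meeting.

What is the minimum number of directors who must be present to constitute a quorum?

A majority of 6 is 4.

4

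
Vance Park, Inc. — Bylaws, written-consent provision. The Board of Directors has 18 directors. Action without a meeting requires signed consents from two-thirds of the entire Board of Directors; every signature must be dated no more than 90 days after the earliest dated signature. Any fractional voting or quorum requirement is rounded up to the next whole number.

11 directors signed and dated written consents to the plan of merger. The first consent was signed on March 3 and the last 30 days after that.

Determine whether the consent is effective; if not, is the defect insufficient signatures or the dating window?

Not effective — insufficient signatures.

Signatures required: two-thirds of 18 — 2/3 of 18 = 12, so 12 needed; 11 signed. Insufficient.
Dating window: the latest signature is 30 days after the earliest; the limit is 90 days. Within the window.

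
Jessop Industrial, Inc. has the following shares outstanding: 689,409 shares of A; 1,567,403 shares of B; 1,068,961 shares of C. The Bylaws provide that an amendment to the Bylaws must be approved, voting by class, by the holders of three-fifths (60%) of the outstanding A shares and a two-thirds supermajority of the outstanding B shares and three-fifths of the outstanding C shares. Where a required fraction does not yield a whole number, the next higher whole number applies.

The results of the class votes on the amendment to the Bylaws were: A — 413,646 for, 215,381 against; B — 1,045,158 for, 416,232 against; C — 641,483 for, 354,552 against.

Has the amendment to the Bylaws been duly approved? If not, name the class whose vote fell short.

Approved — every class gave the required vote.

A: 3/5 of 689409 = 413645.40, rounded up to 413646; 413,646 required, 413,646 in favor — approved.
B: 2/3 of 1567403 = 1044935.33, rounded up to 1044936; 1,044,936 required, 1,045,158 in favor — approved.
C: 3/5 of 1068961 = 641376.60, rounded up to 641377; 641,377 required, 641,483 in favor — approved.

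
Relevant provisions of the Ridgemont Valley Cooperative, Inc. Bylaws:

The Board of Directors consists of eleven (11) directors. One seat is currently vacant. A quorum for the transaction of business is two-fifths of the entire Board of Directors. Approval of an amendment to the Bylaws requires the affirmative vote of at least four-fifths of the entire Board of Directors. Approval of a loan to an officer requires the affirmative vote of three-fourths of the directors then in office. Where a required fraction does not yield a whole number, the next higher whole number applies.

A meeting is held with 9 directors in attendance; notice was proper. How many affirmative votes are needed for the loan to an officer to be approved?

The loan to an officer requires three-fourths of the directors then in office (10).
3/4 of 10 = 7.50, rounded up to 8.

8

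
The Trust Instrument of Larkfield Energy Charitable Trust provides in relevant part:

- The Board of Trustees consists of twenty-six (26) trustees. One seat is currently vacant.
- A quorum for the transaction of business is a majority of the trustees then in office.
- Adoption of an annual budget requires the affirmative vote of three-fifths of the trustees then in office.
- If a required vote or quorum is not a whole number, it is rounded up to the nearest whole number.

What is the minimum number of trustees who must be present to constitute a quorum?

13

A majority of 25 is 13.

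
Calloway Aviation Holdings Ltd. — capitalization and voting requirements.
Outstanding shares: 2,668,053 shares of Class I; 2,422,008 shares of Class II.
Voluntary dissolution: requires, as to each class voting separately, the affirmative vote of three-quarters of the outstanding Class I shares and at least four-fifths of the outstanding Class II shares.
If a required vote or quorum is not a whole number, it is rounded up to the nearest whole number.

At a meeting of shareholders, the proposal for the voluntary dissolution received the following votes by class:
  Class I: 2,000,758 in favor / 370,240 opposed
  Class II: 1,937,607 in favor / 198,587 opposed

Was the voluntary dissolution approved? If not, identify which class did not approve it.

Class I: 3/4 of 2668053 = 2001039.75, rounded up to 2001040; 2,001,040 required, 2,000,758 in favor — not approved.
Class II: 4/5 of 2422008 = 1937606.40, rounded up to 1937607; 1,937,607 required, 1,937,607 in favor — approved.

Not approved — the Class I shares did not give the required vote.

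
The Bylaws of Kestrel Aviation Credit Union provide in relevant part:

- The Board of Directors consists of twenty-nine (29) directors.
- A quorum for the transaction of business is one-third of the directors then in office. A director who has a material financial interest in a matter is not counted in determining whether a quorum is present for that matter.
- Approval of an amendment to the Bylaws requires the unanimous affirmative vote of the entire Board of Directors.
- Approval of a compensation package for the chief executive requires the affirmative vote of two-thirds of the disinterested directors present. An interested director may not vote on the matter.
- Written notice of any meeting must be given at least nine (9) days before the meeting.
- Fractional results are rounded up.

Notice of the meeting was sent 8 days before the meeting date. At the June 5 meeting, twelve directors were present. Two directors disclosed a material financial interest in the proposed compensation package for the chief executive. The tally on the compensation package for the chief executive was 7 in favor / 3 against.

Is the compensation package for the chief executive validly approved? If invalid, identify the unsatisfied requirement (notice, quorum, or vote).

Notice: 8 days given; 9 required (8 < 9). Not satisfied.
Quorum: 12 present, but the 2 interested directors do not count, leaving 10. Quorum is 10. Satisfied.
Vote: the compensation package for the chief executive requires two-thirds of the disinterested directors present (12 − 2 = 10). 2/3 of 10 = 6.67, rounded up to 7, so 7 affirmative votes are needed; 7 voted in favor. Satisfied.

Invalid — notice requirement not satisfied.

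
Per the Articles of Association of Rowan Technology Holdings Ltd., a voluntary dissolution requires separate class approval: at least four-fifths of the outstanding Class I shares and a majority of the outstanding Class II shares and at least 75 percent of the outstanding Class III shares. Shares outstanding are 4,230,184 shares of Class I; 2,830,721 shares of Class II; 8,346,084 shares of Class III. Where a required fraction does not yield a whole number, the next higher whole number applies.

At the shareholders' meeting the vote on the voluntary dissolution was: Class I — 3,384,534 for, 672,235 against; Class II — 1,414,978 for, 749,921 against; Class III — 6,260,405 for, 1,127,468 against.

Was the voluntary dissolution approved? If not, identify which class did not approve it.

Class I: 4/5 of 4230184 = 3384147.20, rounded up to 3384148; 3,384,148 required, 3,384,534 in favor — approved.
Class II: a majority of 2830721 is 1415361; 1,415,361 required, 1,414,978 in favor — not approved.
Class III: 3/4 of 8346084 = 6259563; 6,259,563 required, 6,260,405 in favor — approved.

Not approved — the Class II shares did not give the required vote.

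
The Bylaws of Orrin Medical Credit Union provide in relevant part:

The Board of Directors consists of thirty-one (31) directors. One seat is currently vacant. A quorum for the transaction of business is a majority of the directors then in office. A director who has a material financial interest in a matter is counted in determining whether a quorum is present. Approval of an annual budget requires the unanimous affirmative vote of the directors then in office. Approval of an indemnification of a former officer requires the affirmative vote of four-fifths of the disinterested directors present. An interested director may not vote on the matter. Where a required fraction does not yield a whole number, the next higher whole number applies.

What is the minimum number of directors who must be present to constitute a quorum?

16

A majority of 30 is 16.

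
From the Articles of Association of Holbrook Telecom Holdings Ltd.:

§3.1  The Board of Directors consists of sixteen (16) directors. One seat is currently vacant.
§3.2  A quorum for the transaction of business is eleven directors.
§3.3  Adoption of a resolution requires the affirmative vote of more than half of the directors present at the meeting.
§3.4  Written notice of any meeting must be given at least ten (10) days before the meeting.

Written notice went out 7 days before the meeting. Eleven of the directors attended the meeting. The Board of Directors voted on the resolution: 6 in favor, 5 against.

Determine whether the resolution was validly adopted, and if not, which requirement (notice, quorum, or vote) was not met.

Invalid — notice requirement not satisfied.

Notice: 7 days given; 10 required (7 < 10). Not satisfied.
Quorum: 11 present; quorum is 11. Satisfied.
Vote: the resolution requires a majority of the directors present (11). A majority of 11 is 6, so 6 affirmative votes are needed; 6 voted in favor. Satisfied.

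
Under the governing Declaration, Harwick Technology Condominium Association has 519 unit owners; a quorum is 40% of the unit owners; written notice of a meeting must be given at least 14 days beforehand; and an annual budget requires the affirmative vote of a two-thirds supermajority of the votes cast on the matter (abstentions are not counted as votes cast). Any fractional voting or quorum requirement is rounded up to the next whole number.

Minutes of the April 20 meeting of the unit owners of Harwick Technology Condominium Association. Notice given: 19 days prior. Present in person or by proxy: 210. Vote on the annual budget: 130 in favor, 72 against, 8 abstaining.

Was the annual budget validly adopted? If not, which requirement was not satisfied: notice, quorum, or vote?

Notice: 19 days given; 14 required. Satisfied.
Quorum: 40% of 519 = 207.60, rounded up to 208; 210 present. Satisfied.
Vote: requires two-thirds of the votes cast (210 − 8 abstaining = 202); 2/3 of 202 = 134.67, rounded up to 135, so 135 needed; 130 in favor. Not satisfied.

Invalid — vote requirement not satisfied.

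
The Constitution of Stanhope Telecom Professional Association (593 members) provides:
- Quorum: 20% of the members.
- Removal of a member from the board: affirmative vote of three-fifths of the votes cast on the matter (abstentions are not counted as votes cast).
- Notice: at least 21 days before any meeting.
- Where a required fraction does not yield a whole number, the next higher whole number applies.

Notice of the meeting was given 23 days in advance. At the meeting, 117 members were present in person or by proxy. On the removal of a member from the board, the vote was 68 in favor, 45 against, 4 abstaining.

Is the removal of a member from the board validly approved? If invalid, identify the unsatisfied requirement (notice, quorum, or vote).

Invalid — quorum requirement not satisfied.

Notice: 23 days given; 21 required. Satisfied.
Quorum: 20% of 593 = 118.60, rounded up to 119; 117 present. Not satisfied.
Vote: requires three-fifths of the votes cast (117 − 4 abstaining = 113); 3/5 of 113 = 67.80, rounded up to 68, so 68 needed; 68 in favor. Satisfied.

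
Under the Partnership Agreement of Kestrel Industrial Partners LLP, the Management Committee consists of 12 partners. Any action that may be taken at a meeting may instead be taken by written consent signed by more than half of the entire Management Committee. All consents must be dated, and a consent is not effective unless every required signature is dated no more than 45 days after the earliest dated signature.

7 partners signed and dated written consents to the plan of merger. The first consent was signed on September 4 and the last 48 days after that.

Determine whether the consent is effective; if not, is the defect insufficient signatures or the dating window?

Signatures required: more than half of 12 — a majority of 12 is 7, so 7 needed; 7 signed. Sufficient.
Dating window: the latest signature is 48 days after the earliest; the limit is 45 days. Outside the window.

Not effective — dating-window requirement not satisfied.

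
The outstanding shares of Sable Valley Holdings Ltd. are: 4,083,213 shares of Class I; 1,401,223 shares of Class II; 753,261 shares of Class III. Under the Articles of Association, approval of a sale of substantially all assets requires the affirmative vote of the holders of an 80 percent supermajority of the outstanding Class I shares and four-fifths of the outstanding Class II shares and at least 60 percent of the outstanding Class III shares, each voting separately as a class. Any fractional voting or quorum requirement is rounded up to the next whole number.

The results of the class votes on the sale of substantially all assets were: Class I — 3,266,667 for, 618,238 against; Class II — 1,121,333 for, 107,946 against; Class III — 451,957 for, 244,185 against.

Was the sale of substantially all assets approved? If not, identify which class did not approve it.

Approved — every class gave the required vote.

Class I: 4/5 of 4083213 = 3266570.40, rounded up to 3266571; 3,266,571 required, 3,266,667 in favor — approved.
Class II: 4/5 of 1401223 = 1120978.40, rounded up to 1120979; 1,120,979 required, 1,121,333 in favor — approved.
Class III: 3/5 of 753261 = 451956.60, rounded up to 451957; 451,957 required, 451,957 in favor — approved.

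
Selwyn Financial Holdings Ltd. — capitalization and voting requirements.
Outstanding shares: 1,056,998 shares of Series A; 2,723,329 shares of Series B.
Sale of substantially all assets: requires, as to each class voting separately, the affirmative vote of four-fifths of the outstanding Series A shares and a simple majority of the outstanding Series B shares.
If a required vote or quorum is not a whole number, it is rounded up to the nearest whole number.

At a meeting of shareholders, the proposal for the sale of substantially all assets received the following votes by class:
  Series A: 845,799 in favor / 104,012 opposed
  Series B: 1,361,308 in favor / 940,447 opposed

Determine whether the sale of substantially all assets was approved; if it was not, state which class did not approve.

Not approved — the Series B shares did not give the required vote.

Series A: 4/5 of 1056998 = 845598.40, rounded up to 845599; 845,599 required, 845,799 in favor — approved.
Series B: a majority of 2723329 is 1361665; 1,361,665 required, 1,361,308 in favor — not approved.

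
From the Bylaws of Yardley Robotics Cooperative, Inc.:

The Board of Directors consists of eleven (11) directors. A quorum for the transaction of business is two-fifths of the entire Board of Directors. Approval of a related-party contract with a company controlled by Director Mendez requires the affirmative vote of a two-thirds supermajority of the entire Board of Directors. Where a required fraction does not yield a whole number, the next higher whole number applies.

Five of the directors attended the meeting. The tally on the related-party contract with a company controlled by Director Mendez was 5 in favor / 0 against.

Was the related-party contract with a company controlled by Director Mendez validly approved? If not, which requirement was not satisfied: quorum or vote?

Quorum: 5 present; quorum is 5. Satisfied.
Vote: the related-party contract with a company controlled by Director Mendez requires two-thirds of the entire Board of Directors (11). 2/3 of 11 = 7.33, rounded up to 8, so 8 affirmative votes are needed; 5 voted in favor. Not satisfied.

Invalid — vote requirement not satisfied.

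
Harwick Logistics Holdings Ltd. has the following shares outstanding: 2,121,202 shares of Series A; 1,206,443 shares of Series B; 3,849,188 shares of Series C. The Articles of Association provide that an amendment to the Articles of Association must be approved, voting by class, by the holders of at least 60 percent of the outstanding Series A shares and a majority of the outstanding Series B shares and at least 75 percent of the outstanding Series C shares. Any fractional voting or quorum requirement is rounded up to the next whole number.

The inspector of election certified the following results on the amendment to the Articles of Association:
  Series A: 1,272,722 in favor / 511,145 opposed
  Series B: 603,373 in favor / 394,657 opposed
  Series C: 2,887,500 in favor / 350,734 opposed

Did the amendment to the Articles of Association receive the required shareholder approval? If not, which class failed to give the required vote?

Series A: 3/5 of 2121202 = 1272721.20, rounded up to 1272722; 1,272,722 required, 1,272,722 in favor — approved.
Series B: a majority of 1206443 is 603222; 603,222 required, 603,373 in favor — approved.
Series C: 3/4 of 3849188 = 2886891; 2,886,891 required, 2,887,500 in favor — approved.

Approved — every class gave the required vote.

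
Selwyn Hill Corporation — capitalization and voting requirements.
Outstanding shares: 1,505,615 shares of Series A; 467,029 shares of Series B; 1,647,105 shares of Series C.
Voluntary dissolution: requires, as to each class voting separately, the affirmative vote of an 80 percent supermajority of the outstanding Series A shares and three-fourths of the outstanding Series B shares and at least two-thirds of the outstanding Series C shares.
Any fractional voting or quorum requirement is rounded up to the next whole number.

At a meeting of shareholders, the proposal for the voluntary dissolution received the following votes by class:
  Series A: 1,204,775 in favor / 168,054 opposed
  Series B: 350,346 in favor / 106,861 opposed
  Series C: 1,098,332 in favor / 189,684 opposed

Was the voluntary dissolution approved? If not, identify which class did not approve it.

Approved — every class gave the required vote.

Series A: 4/5 of 1505615 = 1204492; 1,204,492 required, 1,204,775 in favor — approved.
Series B: 3/4 of 467029 = 350271.75, rounded up to 350272; 350,272 required, 350,346 in favor — approved.
Series C: 2/3 of 1647105 = 1098070; 1,098,070 required, 1,098,332 in favor — approved.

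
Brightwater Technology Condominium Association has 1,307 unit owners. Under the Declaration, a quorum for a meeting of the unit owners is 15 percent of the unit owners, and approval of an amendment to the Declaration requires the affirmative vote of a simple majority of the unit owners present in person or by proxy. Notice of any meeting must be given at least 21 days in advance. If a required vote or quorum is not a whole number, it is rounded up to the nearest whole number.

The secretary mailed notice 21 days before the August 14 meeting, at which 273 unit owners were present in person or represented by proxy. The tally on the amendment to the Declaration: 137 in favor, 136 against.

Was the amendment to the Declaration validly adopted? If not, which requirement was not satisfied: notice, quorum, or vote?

Notice: 21 days given; 21 required. Satisfied.
Quorum: 15% of 1,307 = 196.05, rounded up to 197; 273 present. Satisfied.
Vote: requires a majority of those present (273); a majority of 273 is 137, so 137 needed; 137 in favor. Satisfied.

Valid — all requirements satisfied.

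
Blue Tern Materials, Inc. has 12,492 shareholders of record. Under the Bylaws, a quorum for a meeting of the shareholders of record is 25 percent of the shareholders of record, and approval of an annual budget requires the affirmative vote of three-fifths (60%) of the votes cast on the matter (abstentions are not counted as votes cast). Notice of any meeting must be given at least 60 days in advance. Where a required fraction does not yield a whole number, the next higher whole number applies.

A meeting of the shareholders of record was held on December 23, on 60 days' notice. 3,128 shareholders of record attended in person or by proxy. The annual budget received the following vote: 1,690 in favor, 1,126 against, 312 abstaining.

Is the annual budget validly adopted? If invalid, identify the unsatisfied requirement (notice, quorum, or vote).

Valid — all requirements satisfied.

Notice: 60 days given; 60 required. Satisfied.
Quorum: 25% of 12,492 = 3,123; 3,128 present. Satisfied.
Vote: requires three-fifths of the votes cast (3,128 − 312 abstaining = 2,816); 3/5 of 2816 = 1689.60, rounded up to 1690, so 1,690 needed; 1,690 in favor. Satisfied.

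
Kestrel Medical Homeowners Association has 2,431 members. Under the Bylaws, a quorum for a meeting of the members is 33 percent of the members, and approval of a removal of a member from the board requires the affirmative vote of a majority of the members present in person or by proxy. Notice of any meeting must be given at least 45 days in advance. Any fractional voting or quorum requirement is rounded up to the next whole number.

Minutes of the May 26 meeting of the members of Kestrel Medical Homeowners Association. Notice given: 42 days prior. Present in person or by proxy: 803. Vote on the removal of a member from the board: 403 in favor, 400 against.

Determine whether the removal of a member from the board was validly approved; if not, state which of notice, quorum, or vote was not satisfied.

Notice: 42 days given; 45 required. Not satisfied.
Quorum: 33% of 2,431 = 802.23, rounded up to 803; 803 present. Satisfied.
Vote: requires a majority of those present (803); a majority of 803 is 402, so 402 needed; 403 in favor. Satisfied.

Invalid — notice requirement not satisfied.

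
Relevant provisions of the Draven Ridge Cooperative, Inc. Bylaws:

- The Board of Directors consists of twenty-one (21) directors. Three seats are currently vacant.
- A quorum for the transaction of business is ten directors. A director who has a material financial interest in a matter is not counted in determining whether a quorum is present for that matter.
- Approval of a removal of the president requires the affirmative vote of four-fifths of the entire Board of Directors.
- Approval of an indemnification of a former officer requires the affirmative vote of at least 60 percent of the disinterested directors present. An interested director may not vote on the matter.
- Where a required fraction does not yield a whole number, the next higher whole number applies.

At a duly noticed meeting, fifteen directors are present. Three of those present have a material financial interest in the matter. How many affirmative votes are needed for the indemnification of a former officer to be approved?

The indemnification of a former officer requires three-fifths of the disinterested directors present (15 − 3 = 12).
3/5 of 12 = 7.20, rounded up to 8.

8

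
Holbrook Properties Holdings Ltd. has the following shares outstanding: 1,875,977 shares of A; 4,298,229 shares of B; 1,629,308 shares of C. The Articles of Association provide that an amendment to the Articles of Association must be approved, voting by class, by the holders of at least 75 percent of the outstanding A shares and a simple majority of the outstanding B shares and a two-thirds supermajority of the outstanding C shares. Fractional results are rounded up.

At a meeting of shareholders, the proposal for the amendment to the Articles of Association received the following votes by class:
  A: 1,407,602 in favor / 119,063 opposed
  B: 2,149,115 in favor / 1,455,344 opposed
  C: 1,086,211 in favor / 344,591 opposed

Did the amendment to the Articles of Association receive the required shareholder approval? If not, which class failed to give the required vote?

Approved — every class gave the required vote.

A: 3/4 of 1875977 = 1406982.75, rounded up to 1406983; 1,406,983 required, 1,407,602 in favor — approved.
B: a majority of 4298229 is 2149115; 2,149,115 required, 2,149,115 in favor — approved.
C: 2/3 of 1629308 = 1086205.33, rounded up to 1086206; 1,086,206 required, 1,086,211 in favor — approved.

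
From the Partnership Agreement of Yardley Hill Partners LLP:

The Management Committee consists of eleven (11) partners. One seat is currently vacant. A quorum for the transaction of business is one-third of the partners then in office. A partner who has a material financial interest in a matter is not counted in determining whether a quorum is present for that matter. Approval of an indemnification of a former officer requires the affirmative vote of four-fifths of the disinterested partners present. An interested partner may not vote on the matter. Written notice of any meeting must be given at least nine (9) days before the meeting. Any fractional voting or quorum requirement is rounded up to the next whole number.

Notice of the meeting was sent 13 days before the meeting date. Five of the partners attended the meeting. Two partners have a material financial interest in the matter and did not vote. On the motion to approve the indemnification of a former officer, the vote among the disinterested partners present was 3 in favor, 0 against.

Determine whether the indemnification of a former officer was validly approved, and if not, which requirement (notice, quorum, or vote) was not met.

Notice: 13 days given; 9 required (13 ≥ 9). Satisfied.
Quorum: 5 present, but the 2 interested partners do not count, leaving 3. Quorum is 4. Not satisfied.
Vote: the indemnification of a former officer requires four-fifths of the disinterested partners present (5 − 2 = 3). 4/5 of 3 = 2.40, rounded up to 3, so 3 affirmative votes are needed; 3 voted in favor. Satisfied. (Moot — without a quorum no business can be validly transacted.)

Invalid — quorum requirement not satisfied.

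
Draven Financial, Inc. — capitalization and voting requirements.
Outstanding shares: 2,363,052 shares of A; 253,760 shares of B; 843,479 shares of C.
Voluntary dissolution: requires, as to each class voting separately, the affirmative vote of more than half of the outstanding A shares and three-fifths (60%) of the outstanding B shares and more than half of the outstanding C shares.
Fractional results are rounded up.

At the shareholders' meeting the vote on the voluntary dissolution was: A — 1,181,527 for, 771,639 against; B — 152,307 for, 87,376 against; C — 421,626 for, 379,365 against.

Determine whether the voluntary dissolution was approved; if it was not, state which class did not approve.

Not approved — the C shares did not give the required vote.

A: a majority of 2363052 is 1181527; 1,181,527 required, 1,181,527 in favor — approved.
B: 3/5 of 253760 = 152256; 152,256 required, 152,307 in favor — approved.
C: a majority of 843479 is 421740; 421,740 required, 421,626 in favor — not approved.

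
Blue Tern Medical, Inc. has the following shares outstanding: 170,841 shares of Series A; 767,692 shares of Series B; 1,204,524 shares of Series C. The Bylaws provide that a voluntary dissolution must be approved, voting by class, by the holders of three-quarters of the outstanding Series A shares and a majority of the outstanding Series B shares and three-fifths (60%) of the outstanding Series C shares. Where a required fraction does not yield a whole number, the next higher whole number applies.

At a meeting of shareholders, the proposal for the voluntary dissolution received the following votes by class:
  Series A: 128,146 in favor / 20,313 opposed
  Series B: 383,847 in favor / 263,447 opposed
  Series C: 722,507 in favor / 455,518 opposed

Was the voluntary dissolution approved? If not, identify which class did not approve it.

Series A: 3/4 of 170841 = 128130.75, rounded up to 128131; 128,131 required, 128,146 in favor — approved.
Series B: a majority of 767692 is 383847; 383,847 required, 383,847 in favor — approved.
Series C: 3/5 of 1204524 = 722714.40, rounded up to 722715; 722,715 required, 722,507 in favor — not approved.

Not approved — the Series C shares did not give the required vote.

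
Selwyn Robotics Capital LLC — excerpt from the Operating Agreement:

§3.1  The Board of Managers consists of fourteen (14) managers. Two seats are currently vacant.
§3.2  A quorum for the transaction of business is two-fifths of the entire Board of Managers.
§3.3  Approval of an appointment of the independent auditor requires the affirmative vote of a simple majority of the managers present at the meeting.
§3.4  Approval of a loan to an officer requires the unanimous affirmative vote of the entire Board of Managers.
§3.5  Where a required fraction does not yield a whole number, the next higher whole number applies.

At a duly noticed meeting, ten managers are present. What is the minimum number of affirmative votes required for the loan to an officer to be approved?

The loan to an officer requires the unanimous vote of the entire Board of Managers (14).
Unanimous means all 14.
(Only 10 can vote, so the loan to an officer cannot pass at this meeting, but the required vote is still 14.)

14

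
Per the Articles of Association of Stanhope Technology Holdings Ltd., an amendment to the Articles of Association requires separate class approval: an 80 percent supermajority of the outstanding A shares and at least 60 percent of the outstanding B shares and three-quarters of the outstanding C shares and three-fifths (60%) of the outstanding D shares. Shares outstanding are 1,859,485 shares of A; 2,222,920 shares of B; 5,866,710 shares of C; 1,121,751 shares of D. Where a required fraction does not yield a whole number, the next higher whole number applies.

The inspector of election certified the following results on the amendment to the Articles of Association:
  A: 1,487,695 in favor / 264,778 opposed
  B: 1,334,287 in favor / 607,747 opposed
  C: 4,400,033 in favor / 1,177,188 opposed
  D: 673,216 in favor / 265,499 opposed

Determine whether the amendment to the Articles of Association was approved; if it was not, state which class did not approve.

Approved — every class gave the required vote.

A: 4/5 of 1859485 = 1487588; 1,487,588 required, 1,487,695 in favor — approved.
B: 3/5 of 2222920 = 1333752; 1,333,752 required, 1,334,287 in favor — approved.
C: 3/4 of 5866710 = 4400032.50, rounded up to 4400033; 4,400,033 required, 4,400,033 in favor — approved.
D: 3/5 of 1121751 = 673050.60, rounded up to 673051; 673,051 required, 673,216 in favor — approved.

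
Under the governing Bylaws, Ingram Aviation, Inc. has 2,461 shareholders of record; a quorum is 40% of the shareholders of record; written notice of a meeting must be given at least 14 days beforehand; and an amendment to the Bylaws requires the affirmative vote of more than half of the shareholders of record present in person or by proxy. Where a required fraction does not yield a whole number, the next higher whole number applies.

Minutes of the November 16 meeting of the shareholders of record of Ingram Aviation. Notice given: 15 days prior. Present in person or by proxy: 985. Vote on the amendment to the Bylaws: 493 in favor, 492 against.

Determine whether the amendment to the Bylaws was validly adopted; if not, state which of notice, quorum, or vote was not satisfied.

Valid — all requirements satisfied.

Notice: 15 days given; 14 required. Satisfied.
Quorum: 40% of 2,461 = 984.40, rounded up to 985; 985 present. Satisfied.
Vote: requires a majority of those present (985); a majority of 985 is 493, so 493 needed; 493 in favor. Satisfied.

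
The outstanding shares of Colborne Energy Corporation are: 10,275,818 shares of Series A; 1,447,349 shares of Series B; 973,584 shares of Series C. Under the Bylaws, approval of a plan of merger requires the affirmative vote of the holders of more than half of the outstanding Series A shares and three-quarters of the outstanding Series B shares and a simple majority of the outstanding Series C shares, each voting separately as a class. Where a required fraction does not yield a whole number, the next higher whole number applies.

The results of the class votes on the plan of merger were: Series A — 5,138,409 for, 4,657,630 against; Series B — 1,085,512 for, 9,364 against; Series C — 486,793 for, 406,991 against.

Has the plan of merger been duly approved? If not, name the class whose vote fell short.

Series A: a majority of 10275818 is 5137910; 5,137,910 required, 5,138,409 in favor — approved.
Series B: 3/4 of 1447349 = 1085511.75, rounded up to 1085512; 1,085,512 required, 1,085,512 in favor — approved.
Series C: a majority of 973584 is 486793; 486,793 required, 486,793 in favor — approved.

Approved — every class gave the required vote.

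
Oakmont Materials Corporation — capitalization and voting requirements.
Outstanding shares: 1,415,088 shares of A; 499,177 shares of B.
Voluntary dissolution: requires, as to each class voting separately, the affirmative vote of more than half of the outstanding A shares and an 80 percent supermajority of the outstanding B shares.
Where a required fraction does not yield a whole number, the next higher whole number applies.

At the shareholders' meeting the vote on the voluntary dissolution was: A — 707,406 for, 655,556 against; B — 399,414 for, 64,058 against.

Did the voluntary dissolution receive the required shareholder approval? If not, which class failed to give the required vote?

Not approved — the A shares did not give the required vote.

A: a majority of 1415088 is 707545; 707,545 required, 707,406 in favor — not approved.
B: 4/5 of 499177 = 399341.60, rounded up to 399342; 399,342 required, 399,414 in favor — approved.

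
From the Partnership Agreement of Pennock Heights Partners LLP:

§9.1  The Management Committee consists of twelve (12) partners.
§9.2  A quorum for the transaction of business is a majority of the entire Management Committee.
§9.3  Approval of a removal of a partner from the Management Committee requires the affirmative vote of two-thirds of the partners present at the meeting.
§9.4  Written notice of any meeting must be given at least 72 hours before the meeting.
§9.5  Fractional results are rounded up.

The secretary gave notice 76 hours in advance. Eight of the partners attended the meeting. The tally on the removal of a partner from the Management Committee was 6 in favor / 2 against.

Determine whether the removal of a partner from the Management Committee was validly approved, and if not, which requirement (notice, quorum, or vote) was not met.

Notice: 76 hours given; 72 required (76 ≥ 72). Satisfied.
Quorum: 8 present; quorum is 7. Satisfied.
Vote: the removal of a partner from the Management Committee requires two-thirds of the partners present (8). 2/3 of 8 = 5.33, rounded up to 6, so 6 affirmative votes are needed; 6 voted in favor. Satisfied.

Valid — all requirements satisfied.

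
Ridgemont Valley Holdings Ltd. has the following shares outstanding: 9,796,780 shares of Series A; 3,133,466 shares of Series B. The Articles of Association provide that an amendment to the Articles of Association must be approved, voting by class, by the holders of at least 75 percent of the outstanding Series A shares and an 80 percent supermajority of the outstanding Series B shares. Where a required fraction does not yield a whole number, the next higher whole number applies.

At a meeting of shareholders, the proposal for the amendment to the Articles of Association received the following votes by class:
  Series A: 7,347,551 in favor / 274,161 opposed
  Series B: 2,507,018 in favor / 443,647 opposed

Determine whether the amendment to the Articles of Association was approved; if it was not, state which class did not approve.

Not approved — the Series A shares did not give the required vote.

Series A: 3/4 of 9796780 = 7347585; 7,347,585 required, 7,347,551 in favor — not approved.
Series B: 4/5 of 3133466 = 2506772.80, rounded up to 2506773; 2,506,773 required, 2,507,018 in favor — approved.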